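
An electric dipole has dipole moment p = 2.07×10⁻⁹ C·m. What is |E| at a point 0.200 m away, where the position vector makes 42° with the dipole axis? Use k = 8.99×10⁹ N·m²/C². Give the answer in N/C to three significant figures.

E ≈ 3790 N/C

At angle θ the dipole field magnitude is E = (kp/r³)·√(1 + 3cos²θ).
kp/r³ = (8.99×10⁹)(2.07×10⁻⁹) / (0.200)³ = 2326 N/C.
√(1 + 3cos²42°) = √(1 + 3·0.5523) = √2.6568 ≈ 1.6300.
E ≈ 2326 × 1.630 = 3792 N/C.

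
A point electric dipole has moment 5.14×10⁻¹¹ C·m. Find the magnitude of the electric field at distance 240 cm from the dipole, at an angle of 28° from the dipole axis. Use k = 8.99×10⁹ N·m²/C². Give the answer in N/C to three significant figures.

At angle θ the dipole field magnitude is E = (kp/r³)·√(1 + 3cos²θ).
kp/r³ = (8.99×10⁹)(5.14×10⁻¹¹) / (2.40)³ = 0.03343 N/C.
√(1 + 3cos²28°) = √(1 + 3·0.7796) = √3.3388 ≈ 1.8272.
E ≈ 0.03343 × 1.827 = 0.06108 N/C.

E ≈ 0.0611 N/C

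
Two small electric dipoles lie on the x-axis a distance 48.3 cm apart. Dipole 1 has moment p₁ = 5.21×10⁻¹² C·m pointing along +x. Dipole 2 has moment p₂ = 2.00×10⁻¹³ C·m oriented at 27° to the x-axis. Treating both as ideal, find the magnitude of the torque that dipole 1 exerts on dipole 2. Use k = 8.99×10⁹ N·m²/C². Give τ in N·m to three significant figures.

τ ≈ 7.55×10⁻¹⁴ N·m

The second dipole sits on the axis of the first, so the field there is axial: E₁ = 2kp₁/r³ along +x.
E₁ = 2(8.99×10⁹)(5.21×10⁻¹²)/(0.483)³ = 0.8314 N/C.
Torque on the second dipole: τ = p₂ E₁ sinθ.
τ = (2.00×10⁻¹³)(0.8314)·sin27° = 7.549×10⁻¹⁴ N·m.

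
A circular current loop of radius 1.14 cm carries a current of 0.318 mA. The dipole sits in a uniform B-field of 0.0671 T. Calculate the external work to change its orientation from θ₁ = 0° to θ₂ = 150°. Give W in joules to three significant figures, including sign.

W ≈ 1.63×10⁻⁸ J

Magnetic moment m = IA = Iπa² = (3.18×10⁻⁴)·π·(0.0114)² = 1.298×10⁻⁷ A·m².
W_ext = ΔU = −mB cosθ₂ + mB cosθ₁ = mB(cosθ₁ − cosθ₂).
W = (1.298×10⁻⁷)(0.0671)·(cos0° − cos150°) = (8.710×10⁻⁹)·(+1.8660) = 1.625×10⁻⁸ J.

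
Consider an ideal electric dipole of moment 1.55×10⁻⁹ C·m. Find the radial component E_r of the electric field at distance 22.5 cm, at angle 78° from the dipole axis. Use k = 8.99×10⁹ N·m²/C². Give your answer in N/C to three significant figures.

E_r ≈ 509 N/C

For a dipole, E_r = (2kp cosθ)/r³.
kp/r³ = (8.99×10⁹)(1.55×10⁻⁹)/(0.225)³ = 1223 N/C.
E_r = 2·1223·cos78° = 508.7 N/C.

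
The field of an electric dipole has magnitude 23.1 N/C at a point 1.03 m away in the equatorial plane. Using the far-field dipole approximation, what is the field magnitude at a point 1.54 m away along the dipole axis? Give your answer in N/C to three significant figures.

E ≈ 13.8 N/C

Dipole fields scale as 1/r³ in the far field.
The axial field is twice the equatorial field at the same r, so the geometry factor is 2/1.
E₂ = E₁ · (2/1) · (r₁/r₂)³ = 23.1 · 2 · (1.03/1.54)³.
(r₁/r₂)³ = (0.6688)³ = 0.2992.
E₂ ≈ 13.82 N/C.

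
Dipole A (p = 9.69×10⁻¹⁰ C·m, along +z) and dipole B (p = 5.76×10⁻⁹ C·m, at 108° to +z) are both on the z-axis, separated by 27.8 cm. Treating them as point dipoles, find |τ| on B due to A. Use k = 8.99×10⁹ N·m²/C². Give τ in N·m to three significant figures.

τ ≈ 4.44×10⁻⁶ N·m

The second dipole sits on the axis of the first, so the field there is axial: E₁ = 2kp₁/r³ along +z.
E₁ = 2(8.99×10⁹)(9.69×10⁻¹⁰)/(0.278)³ = 810.9 N/C.
Torque on the second dipole: τ = p₂ E₁ sinθ.
τ = (5.76×10⁻⁹)(810.9)·sin108° = 4.442×10⁻⁶ N·m.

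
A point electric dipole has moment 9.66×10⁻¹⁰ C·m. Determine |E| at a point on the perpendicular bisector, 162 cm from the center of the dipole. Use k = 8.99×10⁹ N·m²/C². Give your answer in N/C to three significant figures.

On the perpendicular bisector E = kp/r³ (half the axial value at the same distance).
E = (8.99×10⁹)(9.66×10⁻¹⁰) / (1.62)³ = 2.043 N/C.

E ≈ 2.04 N/C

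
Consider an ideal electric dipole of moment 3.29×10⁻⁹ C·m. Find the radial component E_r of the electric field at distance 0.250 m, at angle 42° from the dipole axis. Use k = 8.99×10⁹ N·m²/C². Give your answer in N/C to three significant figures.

E_r ≈ 2810 N/C

For a dipole, E_r = (2kp cosθ)/r³.
kp/r³ = (8.99×10⁹)(3.29×10⁻⁹)/(0.250)³ = 1893 N/C.
E_r = 2·1893·cos42° = 2813 N/C.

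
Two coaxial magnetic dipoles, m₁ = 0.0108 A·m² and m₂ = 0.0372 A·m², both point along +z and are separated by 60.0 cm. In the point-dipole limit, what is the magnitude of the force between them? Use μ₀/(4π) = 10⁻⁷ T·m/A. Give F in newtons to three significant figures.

On-axis B of dipole 1: B = (μ₀/4π)·2m₁/r³. Force on dipole 2: F = m₂·dB/dr.
dB/dr = −(μ₀/4π)·6m₁/r⁴, so |F| = (μ₀/4π)·6m₁m₂/r⁴.
F = 6(10⁻⁷)(0.0108)(0.0372)/(0.600)⁴ = 1.860×10⁻⁹ N.

F ≈ 1.86×10⁻⁹ N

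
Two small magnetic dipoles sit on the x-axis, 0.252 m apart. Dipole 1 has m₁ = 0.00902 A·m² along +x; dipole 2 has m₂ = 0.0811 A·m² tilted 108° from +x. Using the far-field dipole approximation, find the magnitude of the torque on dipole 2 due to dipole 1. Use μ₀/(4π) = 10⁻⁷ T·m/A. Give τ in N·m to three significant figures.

τ ≈ 8.69×10⁻⁹ N·m

Dipole B is on the axis of dipole A, so B₁ there is axial: B₁ = (μ₀/4π)·2m₁/r³ along +x.
B₁ = 2(10⁻⁷)(0.00902)/(0.252)³ = 1.127×10⁻⁷ T.
τ = m₂ B₁ sinθ.
τ = (0.0811)(1.127×10⁻⁷)·sin108° = 8.695×10⁻⁹ N·m.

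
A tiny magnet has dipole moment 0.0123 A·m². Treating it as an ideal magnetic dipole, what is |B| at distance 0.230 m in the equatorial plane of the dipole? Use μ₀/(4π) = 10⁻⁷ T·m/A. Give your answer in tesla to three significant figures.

B ≈ 1.01×10⁻⁷ T

In the equatorial plane B = (μ₀/4π)·m/r³ (half the axial value).
B = (10⁻⁷)·(0.0123) / (0.230)³ = 1.011×10⁻⁷ T.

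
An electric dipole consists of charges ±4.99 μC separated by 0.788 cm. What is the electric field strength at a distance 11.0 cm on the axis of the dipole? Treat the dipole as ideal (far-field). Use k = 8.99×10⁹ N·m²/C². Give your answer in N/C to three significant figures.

Dipole moment p = qd = (4.99×10⁻⁶ C)(0.00788 m) = 3.932×10⁻⁸ C·m.
On the dipole axis E = 2kp/r³.
E = 2·(8.99×10⁹)(3.932×10⁻⁸) / (0.110)³ = 5.312×10⁵ N/C.

E ≈ 5.31×10⁵ N/C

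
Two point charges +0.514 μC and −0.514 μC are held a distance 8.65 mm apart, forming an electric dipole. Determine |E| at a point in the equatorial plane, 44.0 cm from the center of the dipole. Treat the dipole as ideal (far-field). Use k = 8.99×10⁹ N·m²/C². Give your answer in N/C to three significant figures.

E ≈ 469 N/C

Dipole moment p = qd = (5.14×10⁻⁷ C)(0.00865 m) = 4.446×10⁻⁹ C·m.
On the perpendicular bisector E = kp/r³ (half the axial value at the same distance).
E = (8.99×10⁹)(4.446×10⁻⁹) / (0.440)³ = 469.2 N/C.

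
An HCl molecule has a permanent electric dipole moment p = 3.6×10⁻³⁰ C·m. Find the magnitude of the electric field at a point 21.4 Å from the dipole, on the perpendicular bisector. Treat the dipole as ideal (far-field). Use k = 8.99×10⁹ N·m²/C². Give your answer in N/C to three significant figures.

On the perpendicular bisector E = kp/r³ (half the axial value at the same distance).
E = (8.99×10⁹)(3.60×10⁻³⁰) / (2.14×10⁻⁹)³ = 3.302×10⁶ N/C.

E ≈ 3.30×10⁶ N/C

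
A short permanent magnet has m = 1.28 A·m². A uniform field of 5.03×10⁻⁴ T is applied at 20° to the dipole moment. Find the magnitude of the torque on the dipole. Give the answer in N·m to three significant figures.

Torque on a magnetic dipole: τ = mB sinθ.
τ = (1.28)(5.03×10⁻⁴)·sin20° = 2.202×10⁻⁴ N·m.

τ ≈ 2.20×10⁻⁴ N·m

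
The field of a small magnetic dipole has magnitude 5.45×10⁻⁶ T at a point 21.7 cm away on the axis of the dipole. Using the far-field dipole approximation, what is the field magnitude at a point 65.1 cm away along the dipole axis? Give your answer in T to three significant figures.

B ≈ 2.02×10⁻⁷ T

Dipole fields scale as 1/r³ in the far field; the geometry is the same at both points.
B₂ = B₁ · (r₁/r₂)³ = 5.45×10⁻⁶ · (21.7/65.1)³.
(r₁/r₂)³ = (0.3333)³ = 0.03704.
B₂ ≈ 2.019×10⁻⁷ T.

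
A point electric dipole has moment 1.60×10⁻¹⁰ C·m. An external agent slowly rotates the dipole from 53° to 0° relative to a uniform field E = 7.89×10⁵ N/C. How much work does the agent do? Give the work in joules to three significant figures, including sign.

W_ext = ΔU = U(θ₂) − U(θ₁) = −pE cosθ₂ − (−pE cosθ₁) = pE(cosθ₁ − cosθ₂).
W = (1.60×10⁻¹⁰)(7.89×10⁵)·(cos53° − cos0°) = (1.262×10⁻⁴)·(-0.3982) = -5.027×10⁻⁵ J.

W ≈ -5.03×10⁻⁵ J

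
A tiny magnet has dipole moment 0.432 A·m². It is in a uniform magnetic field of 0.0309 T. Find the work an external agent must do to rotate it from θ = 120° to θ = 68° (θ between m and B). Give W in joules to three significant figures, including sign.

W_ext = ΔU = −mB cosθ₂ + mB cosθ₁ = mB(cosθ₁ − cosθ₂).
W = (0.432)(0.0309)·(cos120° − cos68°) = (0.01335)·(-0.8746) = -0.01167 J.

W ≈ -0.0117 J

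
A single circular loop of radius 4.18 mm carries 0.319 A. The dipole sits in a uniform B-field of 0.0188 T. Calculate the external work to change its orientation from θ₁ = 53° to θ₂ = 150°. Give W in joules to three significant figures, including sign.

W ≈ 4.83×10⁻⁷ J

Magnetic moment m = IA = Iπa² = (0.319)·π·(0.00418)² = 1.751×10⁻⁵ A·m².
W_ext = ΔU = −mB cosθ₂ + mB cosθ₁ = mB(cosθ₁ − cosθ₂).
W = (1.751×10⁻⁵)(0.0188)·(cos53° − cos150°) = (3.292×10⁻⁷)·(+1.4678) = 4.832×10⁻⁷ J.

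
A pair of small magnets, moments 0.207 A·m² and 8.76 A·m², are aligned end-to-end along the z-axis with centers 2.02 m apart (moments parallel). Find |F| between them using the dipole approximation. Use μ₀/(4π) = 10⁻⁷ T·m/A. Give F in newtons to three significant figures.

On-axis B of dipole 1: B = (μ₀/4π)·2m₁/r³. Force on dipole 2: F = m₂·dB/dr.
dB/dr = −(μ₀/4π)·6m₁/r⁴, so |F| = (μ₀/4π)·6m₁m₂/r⁴.
F = 6(10⁻⁷)(0.207)(8.76)/(2.02)⁴ = 6.535×10⁻⁸ N.

F ≈ 6.53×10⁻⁸ N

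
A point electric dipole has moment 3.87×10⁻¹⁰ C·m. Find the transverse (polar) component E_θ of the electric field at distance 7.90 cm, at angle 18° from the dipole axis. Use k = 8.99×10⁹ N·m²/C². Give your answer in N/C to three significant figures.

E_θ ≈ 2180 N/C

For a dipole, E_θ = (kp sinθ)/r³.
kp/r³ = (8.99×10⁹)(3.87×10⁻¹⁰)/(0.0790)³ = 7057 N/C.
E_θ = 7057·sin18° = 2181 N/C.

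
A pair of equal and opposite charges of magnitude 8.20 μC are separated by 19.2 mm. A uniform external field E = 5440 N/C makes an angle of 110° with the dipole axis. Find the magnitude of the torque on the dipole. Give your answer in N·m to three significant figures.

τ ≈ 8.05×10⁻⁴ N·m

Dipole moment p = qd = (8.20×10⁻⁶ C)(0.0192 m) = 1.574×10⁻⁷ C·m.
Torque on an electric dipole: τ = pE sinθ.
τ = (1.574×10⁻⁷)(5440)·sin110° = 8.046×10⁻⁴ N·m.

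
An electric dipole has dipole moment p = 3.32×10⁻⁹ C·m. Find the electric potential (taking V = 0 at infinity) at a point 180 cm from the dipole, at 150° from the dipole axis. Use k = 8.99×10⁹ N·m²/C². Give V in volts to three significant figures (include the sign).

The dipole potential is V = kp cosθ / r².
V = (8.99×10⁹)(3.32×10⁻⁹)·cos150° / (1.80)² = -7.978 V.

V ≈ -7.98 V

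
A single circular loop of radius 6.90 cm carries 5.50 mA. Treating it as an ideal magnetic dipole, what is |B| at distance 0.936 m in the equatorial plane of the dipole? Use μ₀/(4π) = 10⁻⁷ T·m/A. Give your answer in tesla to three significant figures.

Magnetic moment m = IA = Iπa² = (0.00550)·π·(0.0690)² = 8.226×10⁻⁵ A·m².
In the equatorial plane B = (μ₀/4π)·m/r³ (half the axial value).
B = (10⁻⁷)·(8.226×10⁻⁵) / (0.936)³ = 1.003×10⁻¹¹ T.

B ≈ 1.00×10⁻¹¹ T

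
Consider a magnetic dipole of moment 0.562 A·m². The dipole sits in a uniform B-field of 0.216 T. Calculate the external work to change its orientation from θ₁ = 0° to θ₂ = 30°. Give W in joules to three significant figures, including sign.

W ≈ 0.0163 J

W_ext = ΔU = −mB cosθ₂ + mB cosθ₁ = mB(cosθ₁ − cosθ₂).
W = (0.562)(0.216)·(cos0° − cos30°) = (0.1214)·(+0.1340) = 0.01626 J.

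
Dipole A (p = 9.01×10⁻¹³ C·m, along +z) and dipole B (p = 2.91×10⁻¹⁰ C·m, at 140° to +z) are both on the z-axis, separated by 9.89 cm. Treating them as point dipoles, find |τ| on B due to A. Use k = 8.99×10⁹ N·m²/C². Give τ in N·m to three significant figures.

The second dipole sits on the axis of the first, so the field there is axial: E₁ = 2kp₁/r³ along +z.
E₁ = 2(8.99×10⁹)(9.01×10⁻¹³)/(0.0989)³ = 16.75 N/C.
Torque on the second dipole: τ = p₂ E₁ sinθ.
τ = (2.91×10⁻¹⁰)(16.75)·sin140° = 3.132×10⁻⁹ N·m.

τ ≈ 3.13×10⁻⁹ N·m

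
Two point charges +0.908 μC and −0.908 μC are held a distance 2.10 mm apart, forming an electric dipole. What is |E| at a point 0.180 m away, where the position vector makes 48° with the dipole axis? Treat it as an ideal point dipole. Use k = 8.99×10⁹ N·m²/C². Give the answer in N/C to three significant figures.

E ≈ 4500 N/C

Dipole moment p = qd = (9.08×10⁻⁷ C)(0.00210 m) = 1.907×10⁻⁹ C·m.
At angle θ the dipole field magnitude is E = (kp/r³)·√(1 + 3cos²θ).
kp/r³ = (8.99×10⁹)(1.907×10⁻⁹) / (0.180)³ = 2940 N/C.
√(1 + 3cos²48°) = √(1 + 3·0.4477) = √2.3432 ≈ 1.5308.
E ≈ 2940 × 1.531 = 4500 N/C.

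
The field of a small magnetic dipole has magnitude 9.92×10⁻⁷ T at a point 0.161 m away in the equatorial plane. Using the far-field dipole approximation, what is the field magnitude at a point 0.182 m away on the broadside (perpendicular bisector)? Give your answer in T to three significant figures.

B ≈ 6.87×10⁻⁷ T

Dipole fields scale as 1/r³ in the far field; the geometry is the same at both points.
B₂ = B₁ · (r₁/r₂)³ = 9.92×10⁻⁷ · (0.161/0.182)³.
(r₁/r₂)³ = (0.8846)³ = 0.6923.
B₂ ≈ 6.867×10⁻⁷ T.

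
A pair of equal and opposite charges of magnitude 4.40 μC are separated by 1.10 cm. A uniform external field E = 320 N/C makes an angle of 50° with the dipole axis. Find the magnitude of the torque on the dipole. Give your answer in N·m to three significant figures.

Dipole moment p = qd = (4.40×10⁻⁶ C)(0.0110 m) = 4.84×10⁻⁸ C·m.
Torque on an electric dipole: τ = pE sinθ.
τ = (4.84×10⁻⁸)(320)·sin50° = 1.186×10⁻⁵ N·m.

τ ≈ 1.19×10⁻⁵ N·m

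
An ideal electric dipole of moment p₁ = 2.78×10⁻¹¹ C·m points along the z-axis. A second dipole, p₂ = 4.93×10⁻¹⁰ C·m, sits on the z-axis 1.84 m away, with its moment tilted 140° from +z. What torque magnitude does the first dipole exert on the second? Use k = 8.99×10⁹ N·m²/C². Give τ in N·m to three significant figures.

The second dipole sits on the axis of the first, so the field there is axial: E₁ = 2kp₁/r³ along +z.
E₁ = 2(8.99×10⁹)(2.78×10⁻¹¹)/(1.84)³ = 0.08024 N/C.
Torque on the second dipole: τ = p₂ E₁ sinθ.
τ = (4.93×10⁻¹⁰)(0.08024)·sin140° = 2.543×10⁻¹¹ N·m.

τ ≈ 2.54×10⁻¹¹ N·m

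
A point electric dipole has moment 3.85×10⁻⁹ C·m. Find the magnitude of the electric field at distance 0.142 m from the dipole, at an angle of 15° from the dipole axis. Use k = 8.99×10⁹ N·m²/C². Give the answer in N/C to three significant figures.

At angle θ the dipole field magnitude is E = (kp/r³)·√(1 + 3cos²θ).
kp/r³ = (8.99×10⁹)(3.85×10⁻⁹) / (0.142)³ = 1.209×10⁴ N/C.
√(1 + 3cos²15°) = √(1 + 3·0.9330) = √3.7990 ≈ 1.9491.
E ≈ 1.209×10⁴ × 1.949 = 2.356×10⁴ N/C.

E ≈ 2.36×10⁴ N/C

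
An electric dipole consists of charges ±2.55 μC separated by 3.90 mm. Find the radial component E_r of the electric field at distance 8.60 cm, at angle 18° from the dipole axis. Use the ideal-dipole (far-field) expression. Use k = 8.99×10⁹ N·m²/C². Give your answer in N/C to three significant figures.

Dipole moment p = qd = (2.55×10⁻⁶ C)(0.00390 m) = 9.945×10⁻⁹ C·m.
For a dipole, E_r = (2kp cosθ)/r³.
kp/r³ = (8.99×10⁹)(9.945×10⁻⁹)/(0.0860)³ = 1.406×10⁵ N/C.
E_r = 2·1.406×10⁵·cos18° = 2.674×10⁵ N/C.

E_r ≈ 2.67×10⁵ N/C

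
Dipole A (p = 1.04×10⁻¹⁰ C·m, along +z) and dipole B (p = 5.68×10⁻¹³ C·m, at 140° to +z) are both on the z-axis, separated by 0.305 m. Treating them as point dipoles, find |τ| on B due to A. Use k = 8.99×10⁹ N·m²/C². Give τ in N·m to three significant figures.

τ ≈ 2.41×10⁻¹¹ N·m

The second dipole sits on the axis of the first, so the field there is axial: E₁ = 2kp₁/r³ along +z.
E₁ = 2(8.99×10⁹)(1.04×10⁻¹⁰)/(0.305)³ = 65.91 N/C.
Torque on the second dipole: τ = p₂ E₁ sinθ.
τ = (5.68×10⁻¹³)(65.91)·sin140° = 2.406×10⁻¹¹ N·m.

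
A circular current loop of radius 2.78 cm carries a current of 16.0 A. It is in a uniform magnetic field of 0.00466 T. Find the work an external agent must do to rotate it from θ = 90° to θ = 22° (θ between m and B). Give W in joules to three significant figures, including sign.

Magnetic moment m = IA = Iπa² = (16.0)·π·(0.0278)² = 0.03885 A·m².
W_ext = ΔU = −mB cosθ₂ + mB cosθ₁ = mB(cosθ₁ − cosθ₂).
W = (0.03885)(0.00466)·(cos90° − cos22°) = (1.810×10⁻⁴)·(-0.9272) = -1.679×10⁻⁴ J.

W ≈ -1.68×10⁻⁴ J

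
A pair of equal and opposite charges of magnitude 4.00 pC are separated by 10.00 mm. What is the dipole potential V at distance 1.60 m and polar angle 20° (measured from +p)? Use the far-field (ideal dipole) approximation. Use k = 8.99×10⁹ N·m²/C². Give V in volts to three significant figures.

Dipole moment p = qd = (4.00×10⁻¹² C)(0.0100 m) = 4.00×10⁻¹⁴ C·m.
The dipole potential is V = kp cosθ / r².
V = (8.99×10⁹)(4.00×10⁻¹⁴)·cos20° / (1.60)² = 1.320×10⁻⁴ V.

V ≈ 1.32×10⁻⁴ V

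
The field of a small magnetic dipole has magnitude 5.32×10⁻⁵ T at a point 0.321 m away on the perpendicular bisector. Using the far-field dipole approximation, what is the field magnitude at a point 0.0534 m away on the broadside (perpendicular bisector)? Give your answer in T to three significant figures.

Dipole fields scale as 1/r³ in the far field; the geometry is the same at both points.
B₂ = B₁ · (r₁/r₂)³ = 5.32×10⁻⁵ · (0.321/0.0534)³.
(r₁/r₂)³ = (6.011)³ = 217.2.
B₂ ≈ 0.01156 T.

B ≈ 0.0116 T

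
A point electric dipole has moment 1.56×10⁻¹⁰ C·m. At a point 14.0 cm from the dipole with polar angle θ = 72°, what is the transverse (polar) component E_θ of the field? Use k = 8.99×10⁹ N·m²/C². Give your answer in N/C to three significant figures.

For a dipole, E_θ = (kp sinθ)/r³.
kp/r³ = (8.99×10⁹)(1.56×10⁻¹⁰)/(0.140)³ = 511.1 N/C.
E_θ = 511.1·sin72° = 486.1 N/C.

E_θ ≈ 486 N/C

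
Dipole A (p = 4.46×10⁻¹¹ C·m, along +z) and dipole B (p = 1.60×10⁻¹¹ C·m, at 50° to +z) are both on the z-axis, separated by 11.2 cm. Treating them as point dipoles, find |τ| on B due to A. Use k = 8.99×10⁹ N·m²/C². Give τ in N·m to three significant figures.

τ ≈ 7.00×10⁻⁹ N·m

The second dipole sits on the axis of the first, so the field there is axial: E₁ = 2kp₁/r³ along +z.
E₁ = 2(8.99×10⁹)(4.46×10⁻¹¹)/(0.112)³ = 570.8 N/C.
Torque on the second dipole: τ = p₂ E₁ sinθ.
τ = (1.60×10⁻¹¹)(570.8)·sin50° = 6.996×10⁻⁹ N·m.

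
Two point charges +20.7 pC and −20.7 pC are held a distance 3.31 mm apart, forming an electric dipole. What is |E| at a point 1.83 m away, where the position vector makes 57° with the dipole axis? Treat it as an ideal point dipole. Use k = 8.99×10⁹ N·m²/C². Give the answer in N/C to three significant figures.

E ≈ 1.38×10⁻⁴ N/C

Dipole moment p = qd = (2.07×10⁻¹¹ C)(0.00331 m) = 6.852×10⁻¹⁴ C·m.
At angle θ the dipole field magnitude is E = (kp/r³)·√(1 + 3cos²θ).
kp/r³ = (8.99×10⁹)(6.852×10⁻¹⁴) / (1.83)³ = 1.005×10⁻⁴ N/C.
√(1 + 3cos²57°) = √(1 + 3·0.2966) = √1.8899 ≈ 1.3747.
E ≈ 1.005×10⁻⁴ × 1.375 = 1.382×10⁻⁴ N/C.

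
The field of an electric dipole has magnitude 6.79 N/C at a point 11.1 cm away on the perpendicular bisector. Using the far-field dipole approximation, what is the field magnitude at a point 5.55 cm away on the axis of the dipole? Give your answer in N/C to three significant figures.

Dipole fields scale as 1/r³ in the far field.
The axial field is twice the equatorial field at the same r, so the geometry factor is 2/1.
E₂ = E₁ · (2/1) · (r₁/r₂)³ = 6.79 · 2 · (11.1/5.55)³.
(r₁/r₂)³ = (2)³ = 8.
E₂ ≈ 108.6 N/C.

E ≈ 109 N/C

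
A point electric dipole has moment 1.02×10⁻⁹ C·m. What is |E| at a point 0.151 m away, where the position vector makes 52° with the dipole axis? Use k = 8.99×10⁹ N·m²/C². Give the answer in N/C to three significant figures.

E ≈ 3890 N/C

At angle θ the dipole field magnitude is E = (kp/r³)·√(1 + 3cos²θ).
kp/r³ = (8.99×10⁹)(1.02×10⁻⁹) / (0.151)³ = 2663 N/C.
√(1 + 3cos²52°) = √(1 + 3·0.3790) = √2.1371 ≈ 1.4619.
E ≈ 2663 × 1.462 = 3894 N/C.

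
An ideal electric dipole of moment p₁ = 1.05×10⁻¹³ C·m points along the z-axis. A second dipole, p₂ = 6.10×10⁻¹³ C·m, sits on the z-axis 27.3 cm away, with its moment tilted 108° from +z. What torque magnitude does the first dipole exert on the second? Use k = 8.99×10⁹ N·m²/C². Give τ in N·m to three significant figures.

The second dipole sits on the axis of the first, so the field there is axial: E₁ = 2kp₁/r³ along +z.
E₁ = 2(8.99×10⁹)(1.05×10⁻¹³)/(0.273)³ = 0.09279 N/C.
Torque on the second dipole: τ = p₂ E₁ sinθ.
τ = (6.10×10⁻¹³)(0.09279)·sin108° = 5.383×10⁻¹⁴ N·m.

τ ≈ 5.38×10⁻¹⁴ N·m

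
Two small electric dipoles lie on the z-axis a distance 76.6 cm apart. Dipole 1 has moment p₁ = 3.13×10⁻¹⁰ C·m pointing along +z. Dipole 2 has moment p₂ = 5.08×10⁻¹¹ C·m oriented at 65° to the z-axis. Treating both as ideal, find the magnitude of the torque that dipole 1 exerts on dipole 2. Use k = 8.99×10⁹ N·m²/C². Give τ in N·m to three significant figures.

The second dipole sits on the axis of the first, so the field there is axial: E₁ = 2kp₁/r³ along +z.
E₁ = 2(8.99×10⁹)(3.13×10⁻¹⁰)/(0.766)³ = 12.52 N/C.
Torque on the second dipole: τ = p₂ E₁ sinθ.
τ = (5.08×10⁻¹¹)(12.52)·sin65° = 5.765×10⁻¹⁰ N·m.

τ ≈ 5.76×10⁻¹⁰ N·m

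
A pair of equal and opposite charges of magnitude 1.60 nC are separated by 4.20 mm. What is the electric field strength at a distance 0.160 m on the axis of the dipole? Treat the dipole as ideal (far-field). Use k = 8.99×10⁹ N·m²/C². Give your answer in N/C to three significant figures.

Dipole moment p = qd = (1.60×10⁻⁹ C)(0.00420 m) = 6.72×10⁻¹² C·m.
On the dipole axis E = 2kp/r³.
E = 2·(8.99×10⁹)(6.72×10⁻¹²) / (0.160)³ = 29.50 N/C.

E ≈ 29.5 N/C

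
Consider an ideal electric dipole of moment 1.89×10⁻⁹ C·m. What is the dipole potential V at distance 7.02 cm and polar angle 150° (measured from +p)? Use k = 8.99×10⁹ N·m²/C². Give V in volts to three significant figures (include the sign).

The dipole potential is V = kp cosθ / r².
V = (8.99×10⁹)(1.89×10⁻⁹)·cos150° / (0.0702)² = -2986 V.

V ≈ -2990 V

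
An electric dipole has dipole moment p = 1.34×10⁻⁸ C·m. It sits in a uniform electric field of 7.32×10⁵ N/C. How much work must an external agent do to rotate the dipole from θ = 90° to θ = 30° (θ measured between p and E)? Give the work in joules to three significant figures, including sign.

W_ext = ΔU = U(θ₂) − U(θ₁) = −pE cosθ₂ − (−pE cosθ₁) = pE(cosθ₁ − cosθ₂).
W = (1.34×10⁻⁸)(7.32×10⁵)·(cos90° − cos30°) = (0.009809)·(-0.8660) = -0.008495 J.

W ≈ -0.00849 J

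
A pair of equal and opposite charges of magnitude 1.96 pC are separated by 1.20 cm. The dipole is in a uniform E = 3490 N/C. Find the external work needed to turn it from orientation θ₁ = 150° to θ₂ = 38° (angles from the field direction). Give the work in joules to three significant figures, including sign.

W ≈ -1.36×10⁻¹⁰ J

Dipole moment p = qd = (1.96×10⁻¹² C)(0.0120 m) = 2.352×10⁻¹⁴ C·m.
W_ext = ΔU = U(θ₂) − U(θ₁) = −pE cosθ₂ − (−pE cosθ₁) = pE(cosθ₁ − cosθ₂).
W = (2.352×10⁻¹⁴)(3490)·(cos150° − cos38°) = (8.208×10⁻¹¹)·(-1.6540) = -1.358×10⁻¹⁰ J.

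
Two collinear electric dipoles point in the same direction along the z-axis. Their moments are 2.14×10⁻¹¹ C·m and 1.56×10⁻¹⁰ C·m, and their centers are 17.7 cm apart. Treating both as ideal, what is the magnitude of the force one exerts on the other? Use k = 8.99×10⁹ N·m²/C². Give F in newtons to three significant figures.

On-axis field of dipole 1 at distance r: E = 2kp₁/r³. Force on dipole 2 is F = p₂·dE/dr (gradient along axis).
dE/dr = −6kp₁/r⁴, so |F| = 6kp₁p₂/r⁴ (attractive for aligned moments).
F = 6(8.99×10⁹)(2.14×10⁻¹¹)(1.56×10⁻¹⁰)/(0.177)⁴ = 1.835×10⁻⁷ N.

F ≈ 1.83×10⁻⁷ N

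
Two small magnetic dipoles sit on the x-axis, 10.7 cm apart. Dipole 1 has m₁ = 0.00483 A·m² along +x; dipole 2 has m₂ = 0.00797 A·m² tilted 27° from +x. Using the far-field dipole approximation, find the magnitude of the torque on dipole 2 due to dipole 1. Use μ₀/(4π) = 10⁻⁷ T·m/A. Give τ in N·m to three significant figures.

Dipole B is on the axis of dipole A, so B₁ there is axial: B₁ = (μ₀/4π)·2m₁/r³ along +x.
B₁ = 2(10⁻⁷)(0.00483)/(0.107)³ = 7.885×10⁻⁷ T.
τ = m₂ B₁ sinθ.
τ = (0.00797)(7.885×10⁻⁷)·sin27° = 2.853×10⁻⁹ N·m.

τ ≈ 2.85×10⁻⁹ N·m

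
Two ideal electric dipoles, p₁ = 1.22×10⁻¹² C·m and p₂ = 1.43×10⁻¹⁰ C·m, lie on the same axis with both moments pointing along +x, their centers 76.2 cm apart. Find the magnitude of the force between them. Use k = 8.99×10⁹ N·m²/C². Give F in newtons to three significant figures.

F ≈ 2.79×10⁻¹¹ N

On-axis field of dipole 1 at distance r: E = 2kp₁/r³. Force on dipole 2 is F = p₂·dE/dr (gradient along axis).
dE/dr = −6kp₁/r⁴, so |F| = 6kp₁p₂/r⁴ (attractive for aligned moments).
F = 6(8.99×10⁹)(1.22×10⁻¹²)(1.43×10⁻¹⁰)/(0.762)⁴ = 2.791×10⁻¹¹ N.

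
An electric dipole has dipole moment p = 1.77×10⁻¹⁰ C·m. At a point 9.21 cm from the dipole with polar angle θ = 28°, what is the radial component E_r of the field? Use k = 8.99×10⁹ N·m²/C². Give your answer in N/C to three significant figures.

For a dipole, E_r = (2kp cosθ)/r³.
kp/r³ = (8.99×10⁹)(1.77×10⁻¹⁰)/(0.0921)³ = 2037 N/C.
E_r = 2·2037·cos28° = 3597 N/C.

E_r ≈ 3600 N/C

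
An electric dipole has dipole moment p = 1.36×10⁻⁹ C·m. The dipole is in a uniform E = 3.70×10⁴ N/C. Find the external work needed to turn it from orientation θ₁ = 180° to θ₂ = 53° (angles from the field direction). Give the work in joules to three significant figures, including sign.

W ≈ -8.06×10⁻⁵ J

W_ext = ΔU = U(θ₂) − U(θ₁) = −pE cosθ₂ − (−pE cosθ₁) = pE(cosθ₁ − cosθ₂).
W = (1.36×10⁻⁹)(3.70×10⁴)·(cos180° − cos53°) = (5.032×10⁻⁵)·(-1.6018) = -8.060×10⁻⁵ J.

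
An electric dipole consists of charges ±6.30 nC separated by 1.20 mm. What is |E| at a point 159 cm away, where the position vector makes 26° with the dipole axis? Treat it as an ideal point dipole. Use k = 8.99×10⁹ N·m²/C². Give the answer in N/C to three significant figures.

E ≈ 0.0313 N/C

Dipole moment p = qd = (6.30×10⁻⁹ C)(0.00120 m) = 7.56×10⁻¹² C·m.
At angle θ the dipole field magnitude is E = (kp/r³)·√(1 + 3cos²θ).
kp/r³ = (8.99×10⁹)(7.56×10⁻¹²) / (1.59)³ = 0.01691 N/C.
√(1 + 3cos²26°) = √(1 + 3·0.8078) = √3.4235 ≈ 1.8503.
E ≈ 0.01691 × 1.850 = 0.03128 N/C.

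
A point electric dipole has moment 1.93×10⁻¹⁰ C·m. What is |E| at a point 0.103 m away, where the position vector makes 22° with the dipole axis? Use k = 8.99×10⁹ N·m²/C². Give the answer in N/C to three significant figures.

E ≈ 3000 N/C

At angle θ the dipole field magnitude is E = (kp/r³)·√(1 + 3cos²θ).
kp/r³ = (8.99×10⁹)(1.93×10⁻¹⁰) / (0.103)³ = 1588 N/C.
√(1 + 3cos²22°) = √(1 + 3·0.8597) = √3.5790 ≈ 1.8918.
E ≈ 1588 × 1.892 = 3004 N/C.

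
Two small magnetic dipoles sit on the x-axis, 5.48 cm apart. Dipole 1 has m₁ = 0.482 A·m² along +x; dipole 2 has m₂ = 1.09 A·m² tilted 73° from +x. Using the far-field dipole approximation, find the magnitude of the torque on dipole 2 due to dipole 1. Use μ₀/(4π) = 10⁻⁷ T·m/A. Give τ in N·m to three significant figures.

τ ≈ 6.11×10⁻⁴ N·m

Dipole B is on the axis of dipole A, so B₁ there is axial: B₁ = (μ₀/4π)·2m₁/r³ along +x.
B₁ = 2(10⁻⁷)(0.482)/(0.0548)³ = 5.858×10⁻⁴ T.
τ = m₂ B₁ sinθ.
τ = (1.09)(5.858×10⁻⁴)·sin73° = 6.106×10⁻⁴ N·m.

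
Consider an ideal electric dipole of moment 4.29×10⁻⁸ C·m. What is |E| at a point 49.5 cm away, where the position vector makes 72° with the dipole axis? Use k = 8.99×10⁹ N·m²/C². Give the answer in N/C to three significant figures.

E ≈ 3610 N/C

At angle θ the dipole field magnitude is E = (kp/r³)·√(1 + 3cos²θ).
kp/r³ = (8.99×10⁹)(4.29×10⁻⁸) / (0.495)³ = 3180 N/C.
√(1 + 3cos²72°) = √(1 + 3·0.0955) = √1.2865 ≈ 1.1342.
E ≈ 3180 × 1.134 = 3607 N/C.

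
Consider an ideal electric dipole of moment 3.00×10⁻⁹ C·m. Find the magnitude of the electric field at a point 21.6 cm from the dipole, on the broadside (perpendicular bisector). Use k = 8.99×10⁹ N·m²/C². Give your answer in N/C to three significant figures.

E ≈ 2680 N/C

On the perpendicular bisector E = kp/r³ (half the axial value at the same distance).
E = (8.99×10⁹)(3.00×10⁻⁹) / (0.216)³ = 2676 N/C.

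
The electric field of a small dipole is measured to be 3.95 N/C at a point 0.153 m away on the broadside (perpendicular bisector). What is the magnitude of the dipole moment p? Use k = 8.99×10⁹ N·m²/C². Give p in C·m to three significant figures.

In the equatorial plane E = kp/r³, so p = Er³/(k).
p = (3.95)·(0.153)³ / (8.99×10⁹) = 1.574×10⁻¹² C·m.

p ≈ 1.57×10⁻¹² C·m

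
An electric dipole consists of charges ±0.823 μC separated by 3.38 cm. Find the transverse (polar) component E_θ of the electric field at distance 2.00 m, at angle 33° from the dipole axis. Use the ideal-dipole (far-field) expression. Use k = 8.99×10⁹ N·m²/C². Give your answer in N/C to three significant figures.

E_θ ≈ 17.0 N/C

Dipole moment p = qd = (8.23×10⁻⁷ C)(0.0338 m) = 2.782×10⁻⁸ C·m.
For a dipole, E_θ = (kp sinθ)/r³.
kp/r³ = (8.99×10⁹)(2.782×10⁻⁸)/(2.00)³ = 31.26 N/C.
E_θ = 31.26·sin33° = 17.03 N/C.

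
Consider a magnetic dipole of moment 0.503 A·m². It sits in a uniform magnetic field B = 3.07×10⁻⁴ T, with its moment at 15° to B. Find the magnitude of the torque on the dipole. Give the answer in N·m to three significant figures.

τ ≈ 4.00×10⁻⁵ N·m

Torque on a magnetic dipole: τ = mB sinθ.
τ = (0.503)(3.07×10⁻⁴)·sin15° = 3.997×10⁻⁵ N·m.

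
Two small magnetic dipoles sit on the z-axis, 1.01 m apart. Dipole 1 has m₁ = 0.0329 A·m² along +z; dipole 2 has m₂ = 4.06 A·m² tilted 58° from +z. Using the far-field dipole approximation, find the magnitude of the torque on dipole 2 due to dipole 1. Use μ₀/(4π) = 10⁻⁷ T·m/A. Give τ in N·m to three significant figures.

τ ≈ 2.20×10⁻⁸ N·m

Dipole B is on the axis of dipole A, so B₁ there is axial: B₁ = (μ₀/4π)·2m₁/r³ along +z.
B₁ = 2(10⁻⁷)(0.0329)/(1.01)³ = 6.386×10⁻⁹ T.
τ = m₂ B₁ sinθ.
τ = (4.06)(6.386×10⁻⁹)·sin58° = 2.199×10⁻⁸ N·m.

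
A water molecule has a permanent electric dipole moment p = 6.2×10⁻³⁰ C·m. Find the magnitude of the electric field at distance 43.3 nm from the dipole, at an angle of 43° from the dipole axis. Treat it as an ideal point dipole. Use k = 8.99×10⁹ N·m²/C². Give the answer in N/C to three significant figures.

E ≈ 1110 N/C

At angle θ the dipole field magnitude is E = (kp/r³)·√(1 + 3cos²θ).
kp/r³ = (8.99×10⁹)(6.20×10⁻³⁰) / (4.33×10⁻⁸)³ = 686.6 N/C.
√(1 + 3cos²43°) = √(1 + 3·0.5349) = √2.6046 ≈ 1.6139.
E ≈ 686.6 × 1.614 = 1108 N/C.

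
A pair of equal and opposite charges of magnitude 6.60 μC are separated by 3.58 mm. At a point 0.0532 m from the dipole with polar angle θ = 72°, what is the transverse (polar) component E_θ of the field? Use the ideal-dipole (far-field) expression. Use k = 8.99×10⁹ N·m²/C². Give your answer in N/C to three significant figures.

Dipole moment p = qd = (6.60×10⁻⁶ C)(0.00358 m) = 2.363×10⁻⁸ C·m.
For a dipole, E_θ = (kp sinθ)/r³.
kp/r³ = (8.99×10⁹)(2.363×10⁻⁸)/(0.0532)³ = 1.411×10⁶ N/C.
E_θ = 1.411×10⁶·sin72° = 1.342×10⁶ N/C.

E_θ ≈ 1.34×10⁶ N/C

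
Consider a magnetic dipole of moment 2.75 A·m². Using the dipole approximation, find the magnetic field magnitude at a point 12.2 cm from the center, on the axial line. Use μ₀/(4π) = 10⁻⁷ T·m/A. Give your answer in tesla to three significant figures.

B ≈ 3.03×10⁻⁴ T

On axis B = (μ₀/4π)·2m/r³.
B = 2·(10⁻⁷)·(2.75) / (0.122)³ = 3.029×10⁻⁴ T.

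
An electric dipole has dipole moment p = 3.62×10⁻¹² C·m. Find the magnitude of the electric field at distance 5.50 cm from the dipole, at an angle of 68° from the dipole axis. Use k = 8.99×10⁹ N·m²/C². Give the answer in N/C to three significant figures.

At angle θ the dipole field magnitude is E = (kp/r³)·√(1 + 3cos²θ).
kp/r³ = (8.99×10⁹)(3.62×10⁻¹²) / (0.0550)³ = 195.6 N/C.
√(1 + 3cos²68°) = √(1 + 3·0.1403) = √1.4210 ≈ 1.1921.
E ≈ 195.6 × 1.192 = 233.2 N/C.

E ≈ 233 N/C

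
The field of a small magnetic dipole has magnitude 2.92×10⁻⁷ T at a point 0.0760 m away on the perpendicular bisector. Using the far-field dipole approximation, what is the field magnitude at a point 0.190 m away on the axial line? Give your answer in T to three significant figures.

Dipole fields scale as 1/r³ in the far field.
The axial field is twice the equatorial field at the same r, so the geometry factor is 2/1.
B₂ = B₁ · (2/1) · (r₁/r₂)³ = 2.92×10⁻⁷ · 2 · (0.0760/0.190)³.
(r₁/r₂)³ = (0.4)³ = 0.064.
B₂ ≈ 3.738×10⁻⁸ T.

B ≈ 3.74×10⁻⁸ T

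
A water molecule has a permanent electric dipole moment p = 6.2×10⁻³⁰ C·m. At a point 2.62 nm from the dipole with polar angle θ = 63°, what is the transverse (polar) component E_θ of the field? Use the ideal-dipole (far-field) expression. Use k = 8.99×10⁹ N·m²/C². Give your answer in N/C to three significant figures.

E_θ ≈ 2.76×10⁶ N/C

For a dipole, E_θ = (kp sinθ)/r³.
kp/r³ = (8.99×10⁹)(6.20×10⁻³⁰)/(2.62×10⁻⁹)³ = 3.099×10⁶ N/C.
E_θ = 3.099×10⁶·sin63° = 2.761×10⁶ N/C.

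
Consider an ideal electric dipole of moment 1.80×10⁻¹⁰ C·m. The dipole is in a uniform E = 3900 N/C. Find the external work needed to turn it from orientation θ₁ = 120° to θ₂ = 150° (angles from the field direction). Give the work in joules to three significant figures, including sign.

W_ext = ΔU = U(θ₂) − U(θ₁) = −pE cosθ₂ − (−pE cosθ₁) = pE(cosθ₁ − cosθ₂).
W = (1.80×10⁻¹⁰)(3900)·(cos120° − cos150°) = (7.020×10⁻⁷)·(+0.3660) = 2.569×10⁻⁷ J.

W ≈ 2.57×10⁻⁷ J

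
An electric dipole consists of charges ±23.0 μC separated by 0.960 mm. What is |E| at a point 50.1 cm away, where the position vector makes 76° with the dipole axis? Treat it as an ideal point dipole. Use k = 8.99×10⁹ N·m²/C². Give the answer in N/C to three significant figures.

Dipole moment p = qd = (2.30×10⁻⁵ C)(9.60×10⁻⁴ m) = 2.208×10⁻⁸ C·m.
At angle θ the dipole field magnitude is E = (kp/r³)·√(1 + 3cos²θ).
kp/r³ = (8.99×10⁹)(2.208×10⁻⁸) / (0.501)³ = 1579 N/C.
√(1 + 3cos²76°) = √(1 + 3·0.0585) = √1.1756 ≈ 1.0842.
E ≈ 1579 × 1.084 = 1711 N/C.

E ≈ 1710 N/C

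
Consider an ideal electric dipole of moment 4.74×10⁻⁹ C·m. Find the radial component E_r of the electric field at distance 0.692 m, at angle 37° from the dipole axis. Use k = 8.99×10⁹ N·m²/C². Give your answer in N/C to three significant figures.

E_r ≈ 205 N/C

For a dipole, E_r = (2kp cosθ)/r³.
kp/r³ = (8.99×10⁹)(4.74×10⁻⁹)/(0.692)³ = 128.6 N/C.
E_r = 2·128.6·cos37° = 205.4 N/C.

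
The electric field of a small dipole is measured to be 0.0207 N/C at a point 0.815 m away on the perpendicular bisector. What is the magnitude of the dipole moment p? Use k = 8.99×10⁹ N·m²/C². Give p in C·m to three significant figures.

p ≈ 1.25×10⁻¹² C·m

In the equatorial plane E = kp/r³, so p = Er³/(k).
p = (0.0207)·(0.815)³ / (8.99×10⁹) = 1.246×10⁻¹² C·m.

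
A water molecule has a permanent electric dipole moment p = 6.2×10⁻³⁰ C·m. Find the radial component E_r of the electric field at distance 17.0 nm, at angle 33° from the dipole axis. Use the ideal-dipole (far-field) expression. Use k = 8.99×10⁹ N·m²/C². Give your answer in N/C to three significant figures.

E_r ≈ 1.90×10⁴ N/C

For a dipole, E_r = (2kp cosθ)/r³.
kp/r³ = (8.99×10⁹)(6.20×10⁻³⁰)/(1.70×10⁻⁸)³ = 1.135×10⁴ N/C.
E_r = 2·1.135×10⁴·cos33° = 1.903×10⁴ N/C.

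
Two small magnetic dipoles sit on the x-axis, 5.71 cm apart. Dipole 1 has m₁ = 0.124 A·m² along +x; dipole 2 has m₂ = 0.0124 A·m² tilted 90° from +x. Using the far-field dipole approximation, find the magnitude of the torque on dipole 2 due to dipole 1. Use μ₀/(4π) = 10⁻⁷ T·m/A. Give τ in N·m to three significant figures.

τ ≈ 1.65×10⁻⁶ N·m

Dipole B is on the axis of dipole A, so B₁ there is axial: B₁ = (μ₀/4π)·2m₁/r³ along +x.
B₁ = 2(10⁻⁷)(0.124)/(0.0571)³ = 1.332×10⁻⁴ T.
τ = m₂ B₁ sinθ.
τ = (0.0124)(1.332×10⁻⁴)·sin90° = 1.652×10⁻⁶ N·m.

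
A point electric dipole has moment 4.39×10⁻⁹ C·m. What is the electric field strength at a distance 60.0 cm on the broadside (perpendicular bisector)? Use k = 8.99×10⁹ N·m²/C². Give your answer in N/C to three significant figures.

In the equatorial plane E = kp/r³.
E = (8.99×10⁹)(4.39×10⁻⁹) / (0.600)³ = 182.7 N/C.

E ≈ 183 N/C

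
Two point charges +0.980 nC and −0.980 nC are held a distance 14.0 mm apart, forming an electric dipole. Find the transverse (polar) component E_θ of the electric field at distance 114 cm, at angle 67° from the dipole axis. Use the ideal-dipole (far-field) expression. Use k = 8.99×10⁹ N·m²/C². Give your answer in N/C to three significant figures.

E_θ ≈ 0.0766 N/C

Dipole moment p = qd = (9.80×10⁻¹⁰ C)(0.0140 m) = 1.372×10⁻¹¹ C·m.
For a dipole, E_θ = (kp sinθ)/r³.
kp/r³ = (8.99×10⁹)(1.372×10⁻¹¹)/(1.14)³ = 0.08325 N/C.
E_θ = 0.08325·sin67° = 0.07663 N/C.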